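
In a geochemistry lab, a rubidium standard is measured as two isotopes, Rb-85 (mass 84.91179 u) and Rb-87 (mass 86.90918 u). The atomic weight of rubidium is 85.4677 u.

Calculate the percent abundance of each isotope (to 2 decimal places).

With x = fraction of Rb-85 (so Rb-87 is 1 − x):
84.91179·x + 86.90918·(1 − x) = 85.4677
(84.91179 − 86.90918)·x = 85.4677 − 86.90918
x = -1.44148 / -1.99739 = 0.72168 → 72.17% Rb-85, 27.83% Rb-87.

Rb-85: 72.17%, Rb-87: 27.83%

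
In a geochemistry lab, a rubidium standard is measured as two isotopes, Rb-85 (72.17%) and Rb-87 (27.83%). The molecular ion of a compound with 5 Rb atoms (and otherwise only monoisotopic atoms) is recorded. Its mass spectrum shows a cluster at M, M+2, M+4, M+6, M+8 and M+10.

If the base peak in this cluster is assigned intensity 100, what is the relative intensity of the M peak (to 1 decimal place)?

51.9

Term probabilities: M 0.1958, M+2 0.3775, M+4 0.2911, M+6 0.1123, M+8 0.0216, M+10 0.0017. Base peak = M+2.
P(M+2) = C(5,1) × 0.7217^4 × 0.2783^1 = 5 × 0.27128565 × 0.2783 = 0.377494 (base)
P(M) = C(5,0) × 0.7217^5 × 0.2783^0 = 1 × 0.19578685 × 1.0000 = 0.195787
Relative intensity = 0.195787 / 0.377494 × 100 = 51.9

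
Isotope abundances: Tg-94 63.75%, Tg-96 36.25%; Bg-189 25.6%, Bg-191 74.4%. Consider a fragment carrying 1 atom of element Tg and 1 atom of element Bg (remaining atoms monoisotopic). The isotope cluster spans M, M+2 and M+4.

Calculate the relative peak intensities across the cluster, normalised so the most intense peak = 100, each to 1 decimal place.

28.8 : 100.0 : 47.6

Element Tg pattern (n=1): 0.6375 : 0.3625
Element Bg pattern (n=1): 0.2560 : 0.7440
Convolve the two distributions (both contribute in 2-u steps):
  M: 0.6375×0.2560 = 0.163200
  M+2: 0.6375×0.7440 + 0.3625×0.2560 = 0.567100
  M+4: 0.3625×0.7440 = 0.269700
Scale to base peak (0.567100) = 100: 28.8 : 100.0 : 47.6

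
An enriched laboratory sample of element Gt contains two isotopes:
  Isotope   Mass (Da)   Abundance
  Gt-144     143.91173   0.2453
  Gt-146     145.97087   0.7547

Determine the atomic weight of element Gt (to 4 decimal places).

145.4658 Da

Ar = Σ fᵢ·mᵢ = 0.2453 × 143.91173 + 0.7547 × 145.97087
= 35.301547 + 110.164216 = 145.465763 Da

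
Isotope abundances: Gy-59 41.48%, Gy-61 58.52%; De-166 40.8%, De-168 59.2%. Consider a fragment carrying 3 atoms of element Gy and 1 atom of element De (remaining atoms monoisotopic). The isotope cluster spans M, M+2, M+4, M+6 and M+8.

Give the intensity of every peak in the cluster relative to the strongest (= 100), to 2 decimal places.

Element Gy pattern (n=3): 0.07137009 : 0.30206685 : 0.42615603 : 0.20040703
Element De pattern (n=1): 0.4080 : 0.5920
Convolve the two distributions (both contribute in 2-u steps):
  M: 0.07137009×0.4080 = 0.029119
  M+2: 0.07137009×0.5920 + 0.30206685×0.4080 = 0.165494
  M+4: 0.30206685×0.5920 + 0.42615603×0.4080 = 0.352695
  M+6: 0.42615603×0.5920 + 0.20040703×0.4080 = 0.334050
  M+8: 0.20040703×0.5920 = 0.118641
Scale to base peak (0.352695) = 100: 8.26 : 46.92 : 100.00 : 94.71 : 33.64

8.26 : 46.92 : 100.00 : 94.71 : 33.64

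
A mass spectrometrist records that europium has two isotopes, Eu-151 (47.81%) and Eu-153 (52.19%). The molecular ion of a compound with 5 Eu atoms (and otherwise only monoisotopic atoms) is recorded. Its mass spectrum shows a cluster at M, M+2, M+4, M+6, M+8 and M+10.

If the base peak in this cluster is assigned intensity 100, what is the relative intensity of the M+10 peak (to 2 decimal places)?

Term probabilities: M 0.0250, M+2 0.1363, M+4 0.2977, M+6 0.3249, M+8 0.1774, M+10 0.0387. Base peak = M+6.
P(M+6) = C(5,3) × 0.4781^2 × 0.5219^3 = 10 × 0.22857961 × 0.14215492 = 0.324937 (base)
P(M+10) = C(5,5) × 0.4781^0 × 0.5219^5 = 1 × 1.0000 × 0.0387201 = 0.038720
Relative intensity = 0.038720 / 0.324937 × 100 = 11.92

11.92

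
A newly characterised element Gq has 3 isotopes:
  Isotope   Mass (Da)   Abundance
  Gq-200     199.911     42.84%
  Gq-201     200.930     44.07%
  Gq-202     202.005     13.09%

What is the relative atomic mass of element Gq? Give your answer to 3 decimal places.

The abundance-weighted mean is 0.4284 × 199.911 + 0.4407 × 200.930 + 0.1309 × 202.005
= 85.6419 + 88.5499 + 26.4425 = 200.6343 Da

200.634 Da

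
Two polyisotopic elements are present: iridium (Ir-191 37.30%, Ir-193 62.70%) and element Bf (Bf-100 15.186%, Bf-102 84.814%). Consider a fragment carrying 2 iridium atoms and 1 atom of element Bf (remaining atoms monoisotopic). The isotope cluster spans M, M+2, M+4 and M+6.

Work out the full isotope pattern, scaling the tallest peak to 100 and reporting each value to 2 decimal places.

Iridium pattern (n=2): 0.139129 : 0.467742 : 0.393129
Element Bf pattern (n=1): 0.15186 : 0.84814
Convolve the two distributions (both contribute in 2-u steps):
  M: 0.139129×0.15186 = 0.021128
  M+2: 0.139129×0.84814 + 0.467742×0.15186 = 0.189032
  M+4: 0.467742×0.84814 + 0.393129×0.15186 = 0.456411
  M+6: 0.393129×0.84814 = 0.333428
Scale to base peak (0.456411) = 100: 4.63 : 41.42 : 100.00 : 73.05

4.63 : 41.42 : 100.00 : 73.05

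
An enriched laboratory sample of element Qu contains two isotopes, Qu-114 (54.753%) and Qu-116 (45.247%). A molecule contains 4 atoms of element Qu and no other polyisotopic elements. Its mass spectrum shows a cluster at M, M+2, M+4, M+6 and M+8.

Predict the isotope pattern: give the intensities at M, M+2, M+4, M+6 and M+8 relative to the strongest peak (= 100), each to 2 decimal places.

24.41 : 80.67 : 100.00 : 55.09 : 11.38

Expanding (0.54753 + 0.45247)^4:
P(M) = 0.54753^4 = 0.089874
P(M+2) = 4 × 0.54753^3 × 0.45247^1 = 0.297080
P(M+4) = 6 × 0.54753^2 × 0.45247^2 = 0.368253
P(M+6) = 4 × 0.54753^1 × 0.45247^3 = 0.202879
P(M+8) = 0.45247^4 = 0.041914
The M+4 peak is largest (0.368253); scaling to 100 gives 24.41 : 80.67 : 100.00 : 55.09 : 11.38.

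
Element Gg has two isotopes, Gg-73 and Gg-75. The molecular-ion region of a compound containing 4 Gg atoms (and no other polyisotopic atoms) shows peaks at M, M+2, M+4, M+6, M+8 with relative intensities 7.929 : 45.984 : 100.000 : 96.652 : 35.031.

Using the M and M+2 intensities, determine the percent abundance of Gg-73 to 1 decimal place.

Let p = fractional abundance of Gg-73. I(M+2)/I(M) = [C(4,1)·p^3·(1−p)] / p^4 = 4·(1−p)/p = 45.984/7.929 = 5.7995
(1−p)/p = 5.7995/4 = 1.4499  ⇒  p = 1/(1 + 1.4499) = 0.4082
Gg-73: 40.8%, Gg-75: 59.2%.

40.8%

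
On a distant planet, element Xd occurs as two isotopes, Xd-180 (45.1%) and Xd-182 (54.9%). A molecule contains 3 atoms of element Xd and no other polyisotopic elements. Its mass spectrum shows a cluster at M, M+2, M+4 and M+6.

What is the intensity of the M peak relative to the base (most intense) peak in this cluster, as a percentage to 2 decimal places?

Term probabilities: M 0.0917, M+2 0.3350, M+4 0.4078, M+6 0.1655. Base peak = M+4.
P(M+4) = C(3,2) × 0.451^1 × 0.549^2 = 3 × 0.4510 × 0.301401 = 0.407796 (base)
P(M) = C(3,0) × 0.451^3 × 0.549^0 = 1 × 0.09173385 × 1.0000 = 0.091734
Relative intensity = 0.091734 / 0.407796 × 100 = 22.50

22.50%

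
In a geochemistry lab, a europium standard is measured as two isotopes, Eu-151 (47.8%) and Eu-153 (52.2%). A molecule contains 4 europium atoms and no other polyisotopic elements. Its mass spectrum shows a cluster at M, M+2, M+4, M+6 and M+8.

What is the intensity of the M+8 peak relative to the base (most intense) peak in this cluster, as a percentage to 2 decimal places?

19.88%

(0.478 + 0.522)^4 gives M 0.0522, M+2 0.2280, M+4 0.3735, M+6 0.2720, M+8 0.0742; the largest is M+4.
P(M+4) = C(4,2) × 0.478^2 × 0.522^2 = 6 × 0.228484 × 0.272484 = 0.373549 (base)
P(M+8) = C(4,4) × 0.478^0 × 0.522^4 = 1 × 1.0000 × 0.07424753 = 0.074248
Relative intensity = 0.074248 / 0.373549 × 100 = 19.88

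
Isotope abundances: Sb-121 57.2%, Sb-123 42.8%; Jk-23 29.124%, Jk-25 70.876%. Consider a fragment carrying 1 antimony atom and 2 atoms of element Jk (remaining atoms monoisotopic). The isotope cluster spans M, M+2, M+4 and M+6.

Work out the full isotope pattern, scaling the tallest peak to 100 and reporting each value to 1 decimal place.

Antimony pattern (n=1): 0.5720 : 0.4280
Element Jk pattern (n=2): 0.08482074 : 0.41283852 : 0.50234074
Convolve the two distributions (both contribute in 2-u steps):
  M: 0.5720×0.08482074 = 0.048517
  M+2: 0.5720×0.41283852 + 0.4280×0.08482074 = 0.272447
  M+4: 0.5720×0.50234074 + 0.4280×0.41283852 = 0.464034
  M+6: 0.4280×0.50234074 = 0.215002
Scale to base peak (0.464034) = 100: 10.5 : 58.7 : 100.0 : 46.3

10.5 : 58.7 : 100.0 : 46.3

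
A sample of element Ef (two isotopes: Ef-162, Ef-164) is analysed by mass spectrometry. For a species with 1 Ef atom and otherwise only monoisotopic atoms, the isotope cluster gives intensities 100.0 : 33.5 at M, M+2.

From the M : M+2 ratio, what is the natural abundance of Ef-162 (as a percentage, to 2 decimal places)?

74.91%

Let p = fractional abundance of Ef-162. I(M+2)/I(M) = [C(1,1)·p^0·(1−p)] / p^1 = 1·(1−p)/p = 33.5/100.0 = 0.3350
(1−p)/p = 0.3350/1 = 0.3350  ⇒  p = 1/(1 + 0.3350) = 0.7491
Ef-162: 74.91%, Ef-164: 25.09%.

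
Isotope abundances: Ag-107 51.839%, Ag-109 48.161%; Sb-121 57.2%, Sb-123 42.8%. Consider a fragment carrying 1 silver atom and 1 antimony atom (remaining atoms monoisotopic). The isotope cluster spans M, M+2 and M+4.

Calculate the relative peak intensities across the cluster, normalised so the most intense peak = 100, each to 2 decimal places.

Silver pattern (n=1): 0.51839 : 0.48161
Antimony pattern (n=1): 0.5720 : 0.4280
Convolve the two distributions (both contribute in 2-u steps):
  M: 0.51839×0.5720 = 0.296519
  M+2: 0.51839×0.4280 + 0.48161×0.5720 = 0.497352
  M+4: 0.48161×0.4280 = 0.206129
Scale to base peak (0.497352) = 100: 59.62 : 100.00 : 41.45

59.62 : 100.00 : 41.45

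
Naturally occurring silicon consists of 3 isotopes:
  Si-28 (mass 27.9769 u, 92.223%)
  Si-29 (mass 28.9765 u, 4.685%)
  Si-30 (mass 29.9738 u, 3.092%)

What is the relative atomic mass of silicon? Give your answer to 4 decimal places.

Average mass = Σ (abundance × isotope mass) = 0.92223 × 27.9769 + 0.04685 × 28.9765 + 0.03092 × 29.9738
= 25.80114 + 1.35755 + 0.92679 = 28.08548 u

28.0855 u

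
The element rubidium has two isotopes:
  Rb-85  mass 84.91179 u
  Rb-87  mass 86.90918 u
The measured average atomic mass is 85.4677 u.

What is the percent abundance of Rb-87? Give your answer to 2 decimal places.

Let x be the fractional abundance of Rb-85; then Rb-87 has abundance 1 − x.
84.91179·x + 86.90918·(1 − x) = 85.4677
(84.91179 − 86.90918)·x = 85.4677 − 86.90918
x = -1.44148 / -1.99739 = 0.72168 → 72.17% Rb-85, 27.83% Rb-87.

27.83%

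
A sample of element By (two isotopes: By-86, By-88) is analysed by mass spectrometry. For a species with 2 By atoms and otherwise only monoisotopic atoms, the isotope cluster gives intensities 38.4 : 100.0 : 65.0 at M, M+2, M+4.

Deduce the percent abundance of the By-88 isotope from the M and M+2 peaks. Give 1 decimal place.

If p is the fraction of By that is By-86, then I(M+2)/I(M) = [C(2,1)·p^1·(1−p)] / p^2 = 2·(1−p)/p = 100.0/38.4 = 2.6042
(1−p)/p = 2.6042/2 = 1.3021  ⇒  p = 1/(1 + 1.3021) = 0.4344
By-86: 43.4%, By-88: 56.6%.

56.6%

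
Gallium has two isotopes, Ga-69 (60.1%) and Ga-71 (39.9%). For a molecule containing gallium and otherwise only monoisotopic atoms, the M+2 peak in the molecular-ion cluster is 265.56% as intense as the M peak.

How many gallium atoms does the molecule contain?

4

For n independent Ga atoms, I(M+2)/I(M) = n · (abundance Ga-71) / (abundance Ga-69) = n · 0.399/0.601.
n = 2.6556 × 0.601/0.399 = 4.00 ≈ 4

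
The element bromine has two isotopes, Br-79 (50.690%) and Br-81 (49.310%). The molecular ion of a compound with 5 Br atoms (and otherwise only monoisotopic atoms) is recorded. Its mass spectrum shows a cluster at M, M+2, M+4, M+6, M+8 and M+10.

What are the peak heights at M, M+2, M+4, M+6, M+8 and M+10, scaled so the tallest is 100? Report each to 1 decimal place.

10.6 : 51.4 : 100.0 : 97.3 : 47.3 : 9.2

The 5 Br atoms are independent, so intensities follow the terms of (0.50690 + 0.49310)^5.
P(M) = 0.50690^5 = 0.033467
P(M+2) = 5 × 0.50690^4 × 0.49310^1 = 0.162777
P(M+4) = 10 × 0.50690^3 × 0.49310^2 = 0.316692
P(M+6) = 10 × 0.50690^2 × 0.49310^3 = 0.308070
P(M+8) = 5 × 0.50690^1 × 0.49310^4 = 0.149842
P(M+10) = 0.49310^5 = 0.029152
The M+4 peak is largest (0.316692); scaling to 100 gives 10.6 : 51.4 : 100.0 : 97.3 : 47.3 : 9.2.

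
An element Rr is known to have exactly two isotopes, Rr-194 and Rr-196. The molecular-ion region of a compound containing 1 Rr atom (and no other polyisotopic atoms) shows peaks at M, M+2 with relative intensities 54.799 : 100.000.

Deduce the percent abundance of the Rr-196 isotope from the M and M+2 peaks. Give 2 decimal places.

64.60%

Let p = fractional abundance of Rr-194. I(M+2)/I(M) = [C(1,1)·p^0·(1−p)] / p^1 = 1·(1−p)/p = 100.000/54.799 = 1.8249
(1−p)/p = 1.8249/1 = 1.8249  ⇒  p = 1/(1 + 1.8249) = 0.3540
Rr-194: 35.40%, Rr-196: 64.60%.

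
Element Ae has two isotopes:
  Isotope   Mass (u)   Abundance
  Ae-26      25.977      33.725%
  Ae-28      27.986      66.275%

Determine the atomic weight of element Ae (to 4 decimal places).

27.3085 u

Average mass = Σ (abundance × isotope mass) = 0.33725 × 25.977 + 0.66275 × 27.986
= 8.76074 + 18.54772 = 27.30846 u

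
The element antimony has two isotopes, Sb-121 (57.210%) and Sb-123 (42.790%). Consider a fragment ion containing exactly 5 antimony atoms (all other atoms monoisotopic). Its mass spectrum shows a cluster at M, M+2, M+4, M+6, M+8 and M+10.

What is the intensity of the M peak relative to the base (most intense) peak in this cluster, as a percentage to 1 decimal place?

Term probabilities: M 0.0613, M+2 0.2292, M+4 0.3428, M+6 0.2564, M+8 0.0959, M+10 0.0143. Base peak = M+4.
P(M+4) = C(5,2) × 0.57210^3 × 0.42790^2 = 10 × 0.18724742 × 0.18309841 = 0.342847 (base)
P(M) = C(5,0) × 0.57210^5 × 0.42790^0 = 1 × 0.06128578 × 1.0000 = 0.061286
Relative intensity = 0.061286 / 0.342847 × 100 = 17.9

17.9%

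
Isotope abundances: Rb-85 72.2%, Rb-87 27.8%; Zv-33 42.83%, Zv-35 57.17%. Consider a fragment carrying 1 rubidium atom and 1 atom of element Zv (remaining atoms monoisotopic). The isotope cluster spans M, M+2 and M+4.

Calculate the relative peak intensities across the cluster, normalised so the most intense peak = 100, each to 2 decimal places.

Rubidium pattern (n=1): 0.7220 : 0.2780
Element Zv pattern (n=1): 0.4283 : 0.5717
Convolve the two distributions (both contribute in 2-u steps):
  M: 0.7220×0.4283 = 0.309233
  M+2: 0.7220×0.5717 + 0.2780×0.4283 = 0.531835
  M+4: 0.2780×0.5717 = 0.158933
Scale to base peak (0.531835) = 100: 58.14 : 100.00 : 29.88

58.14 : 100.00 : 29.88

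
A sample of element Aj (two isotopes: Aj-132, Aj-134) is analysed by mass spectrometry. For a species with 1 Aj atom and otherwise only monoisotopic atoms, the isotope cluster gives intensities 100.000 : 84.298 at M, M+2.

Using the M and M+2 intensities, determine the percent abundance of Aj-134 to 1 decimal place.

Write p for the Aj-132 fraction. I(M+2)/I(M) = [C(1,1)·p^0·(1−p)] / p^1 = 1·(1−p)/p = 84.298/100.000 = 0.8430
(1−p)/p = 0.8430/1 = 0.8430  ⇒  p = 1/(1 + 0.8430) = 0.5426
Aj-132: 54.3%, Aj-134: 45.7%.

45.7%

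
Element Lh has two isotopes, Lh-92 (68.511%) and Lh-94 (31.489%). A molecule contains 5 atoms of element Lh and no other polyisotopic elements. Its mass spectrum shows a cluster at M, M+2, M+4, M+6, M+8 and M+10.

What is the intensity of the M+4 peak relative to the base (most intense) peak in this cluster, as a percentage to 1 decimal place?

91.9%

Binomial terms of (0.68511 + 0.31489)^5: M 0.1509, M+2 0.3469, M+4 0.3189, M+6 0.1466, M+8 0.0337, M+10 0.0031 → M+2 is the base peak.
P(M+2) = C(5,1) × 0.68511^4 × 0.31489^1 = 5 × 0.22031356 × 0.31489 = 0.346873 (base)
P(M+4) = C(5,2) × 0.68511^3 × 0.31489^2 = 10 × 0.32157399 × 0.09915571 = 0.318859
Relative intensity = 0.318859 / 0.346873 × 100 = 91.9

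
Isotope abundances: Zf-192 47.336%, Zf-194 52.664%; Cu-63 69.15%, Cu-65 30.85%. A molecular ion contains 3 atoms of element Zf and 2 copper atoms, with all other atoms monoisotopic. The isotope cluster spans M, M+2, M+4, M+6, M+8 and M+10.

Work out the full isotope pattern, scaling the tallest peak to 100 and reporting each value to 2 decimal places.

Element Zf pattern (n=3): 0.10606563 : 0.35401218 : 0.39385875 : 0.14606344
Copper pattern (n=2): 0.47817225 : 0.4266555 : 0.09517225
Convolve the two distributions (both contribute in 2-u steps):
  M: 0.10606563×0.47817225 = 0.050718
  M+2: 0.10606563×0.4266555 + 0.35401218×0.47817225 = 0.214532
  M+4: 0.10606563×0.09517225 + 0.35401218×0.4266555 + 0.39385875×0.47817225 = 0.349468
  M+6: 0.35401218×0.09517225 + 0.39385875×0.4266555 + 0.14606344×0.47817225 = 0.271578
  M+8: 0.39385875×0.09517225 + 0.14606344×0.4266555 = 0.099803
  M+10: 0.14606344×0.09517225 = 0.013901
Scale to base peak (0.349468) = 100: 14.51 : 61.39 : 100.00 : 77.71 : 28.56 : 3.98

14.51 : 61.39 : 100.00 : 77.71 : 28.56 : 3.98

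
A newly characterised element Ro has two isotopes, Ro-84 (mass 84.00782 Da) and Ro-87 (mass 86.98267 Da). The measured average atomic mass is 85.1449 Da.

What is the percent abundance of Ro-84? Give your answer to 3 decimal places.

61.777%

Let x be the fractional abundance of Ro-84; then Ro-87 has abundance 1 − x.
84.00782·x + 86.98267·(1 − x) = 85.1449
(84.00782 − 86.98267)·x = 85.1449 − 86.98267
x = -1.83777 / -2.97485 = 0.61777 → 61.777% Ro-84, 38.223% Ro-87.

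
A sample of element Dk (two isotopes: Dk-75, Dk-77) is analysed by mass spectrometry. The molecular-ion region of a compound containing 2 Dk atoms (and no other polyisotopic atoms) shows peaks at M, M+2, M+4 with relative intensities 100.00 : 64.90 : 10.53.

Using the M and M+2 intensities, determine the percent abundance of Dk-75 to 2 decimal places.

75.50%

Let p = fractional abundance of Dk-75. I(M+2)/I(M) = [C(2,1)·p^1·(1−p)] / p^2 = 2·(1−p)/p = 64.90/100.00 = 0.6490
(1−p)/p = 0.6490/2 = 0.3245  ⇒  p = 1/(1 + 0.3245) = 0.7550
Dk-75: 75.50%, Dk-77: 24.50%.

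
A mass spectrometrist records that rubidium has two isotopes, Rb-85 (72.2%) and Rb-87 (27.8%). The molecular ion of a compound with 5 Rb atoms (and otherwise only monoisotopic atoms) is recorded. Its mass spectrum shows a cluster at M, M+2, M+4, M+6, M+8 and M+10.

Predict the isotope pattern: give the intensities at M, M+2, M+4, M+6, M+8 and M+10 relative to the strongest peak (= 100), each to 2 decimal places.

Each Rb atom is independently Rb-85 (p = 0.722) or Rb-87 (q = 0.278); the cluster is the binomial expansion (p + q)^5.
P(M) = 0.722^5 = 0.196194
P(M+2) = 5 × 0.722^4 × 0.278^1 = 0.377714
P(M+4) = 10 × 0.722^3 × 0.278^2 = 0.290872
P(M+6) = 10 × 0.722^2 × 0.278^3 = 0.111998
P(M+8) = 5 × 0.722^1 × 0.278^4 = 0.021562
P(M+10) = 0.278^5 = 0.001660
The M+2 peak is largest (0.377714); scaling to 100 gives 51.94 : 100.00 : 77.01 : 29.65 : 5.71 : 0.44.

51.94 : 100.00 : 77.01 : 29.65 : 5.71 : 0.44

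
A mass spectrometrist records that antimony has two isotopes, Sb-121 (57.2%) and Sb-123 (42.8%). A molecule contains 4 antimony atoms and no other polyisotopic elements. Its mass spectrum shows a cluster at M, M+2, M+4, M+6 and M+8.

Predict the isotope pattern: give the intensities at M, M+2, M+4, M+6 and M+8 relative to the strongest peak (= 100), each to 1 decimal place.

Each Sb atom is independently Sb-121 (p = 0.572) or Sb-123 (q = 0.428); the cluster is the binomial expansion (p + q)^4.
P(M) = 0.572^4 = 0.107049
P(M+2) = 4 × 0.572^3 × 0.428^1 = 0.320400
P(M+4) = 6 × 0.572^2 × 0.428^2 = 0.359609
P(M+6) = 4 × 0.572^1 × 0.428^3 = 0.179385
P(M+8) = 0.428^4 = 0.033556
The M+4 peak is largest (0.359609); scaling to 100 gives 29.8 : 89.1 : 100.0 : 49.9 : 9.3.

29.8 : 89.1 : 100.0 : 49.9 : 9.3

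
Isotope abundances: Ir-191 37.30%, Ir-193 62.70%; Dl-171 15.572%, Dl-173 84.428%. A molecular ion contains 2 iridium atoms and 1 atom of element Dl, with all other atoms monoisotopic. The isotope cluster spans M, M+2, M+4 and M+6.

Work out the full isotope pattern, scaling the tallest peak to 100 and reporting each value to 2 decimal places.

4.75 : 41.72 : 100.00 : 72.77

Iridium pattern (n=2): 0.139129 : 0.467742 : 0.393129
Element Dl pattern (n=1): 0.15572 : 0.84428
Convolve the two distributions (both contribute in 2-u steps):
  M: 0.139129×0.15572 = 0.021665
  M+2: 0.139129×0.84428 + 0.467742×0.15572 = 0.190301
  M+4: 0.467742×0.84428 + 0.393129×0.15572 = 0.456123
  M+6: 0.393129×0.84428 = 0.331911
Scale to base peak (0.456123) = 100: 4.75 : 41.72 : 100.00 : 72.77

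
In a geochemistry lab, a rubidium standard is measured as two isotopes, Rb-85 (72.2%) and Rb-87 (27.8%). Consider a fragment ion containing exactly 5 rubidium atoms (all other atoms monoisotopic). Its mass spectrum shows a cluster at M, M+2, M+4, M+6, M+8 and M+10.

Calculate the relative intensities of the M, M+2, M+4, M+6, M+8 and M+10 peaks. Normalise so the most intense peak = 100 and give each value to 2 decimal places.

Each Rb atom is independently Rb-85 (p = 0.722) or Rb-87 (q = 0.278); the cluster is the binomial expansion (p + q)^5.
P(M) = 0.722^5 = 0.196194
P(M+2) = 5 × 0.722^4 × 0.278^1 = 0.377714
P(M+4) = 10 × 0.722^3 × 0.278^2 = 0.290872
P(M+6) = 10 × 0.722^2 × 0.278^3 = 0.111998
P(M+8) = 5 × 0.722^1 × 0.278^4 = 0.021562
P(M+10) = 0.278^5 = 0.001660
The M+2 peak is largest (0.377714); scaling to 100 gives 51.94 : 100.00 : 77.01 : 29.65 : 5.71 : 0.44.

51.94 : 100.00 : 77.01 : 29.65 : 5.71 : 0.44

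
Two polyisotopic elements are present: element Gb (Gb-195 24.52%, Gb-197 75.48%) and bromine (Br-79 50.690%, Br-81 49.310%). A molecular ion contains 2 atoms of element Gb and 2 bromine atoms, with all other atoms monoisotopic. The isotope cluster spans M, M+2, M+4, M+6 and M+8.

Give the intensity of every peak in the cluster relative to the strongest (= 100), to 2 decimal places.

4.12 : 33.39 : 92.33 : 100.00 : 36.96

Element Gb pattern (n=2): 0.06012304 : 0.37015392 : 0.56972304
Bromine pattern (n=2): 0.25694761 : 0.49990478 : 0.24314761
Convolve the two distributions (both contribute in 2-u steps):
  M: 0.06012304×0.25694761 = 0.015448
  M+2: 0.06012304×0.49990478 + 0.37015392×0.25694761 = 0.125166
  M+4: 0.06012304×0.24314761 + 0.37015392×0.49990478 + 0.56972304×0.25694761 = 0.346049
  M+6: 0.37015392×0.24314761 + 0.56972304×0.49990478 = 0.374809
  M+8: 0.56972304×0.24314761 = 0.138527
Scale to base peak (0.374809) = 100: 4.12 : 33.39 : 92.33 : 100.00 : 36.96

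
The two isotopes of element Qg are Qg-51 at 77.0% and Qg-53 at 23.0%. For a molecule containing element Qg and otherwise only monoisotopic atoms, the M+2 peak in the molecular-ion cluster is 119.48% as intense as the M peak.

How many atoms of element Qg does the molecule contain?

With n Qg atoms, P(M+2)/P(M) = C(n,1)·p^(n−1)q / p^n = n·q/p = n · 0.230/0.770.
n = 1.1948 × 0.770/0.230 = 4.00 ≈ 4

4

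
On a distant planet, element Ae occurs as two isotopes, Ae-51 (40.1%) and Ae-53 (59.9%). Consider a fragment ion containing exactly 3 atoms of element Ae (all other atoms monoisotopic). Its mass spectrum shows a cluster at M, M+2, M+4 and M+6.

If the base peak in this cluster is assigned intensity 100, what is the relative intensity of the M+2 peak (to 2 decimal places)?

Binomial terms of (0.401 + 0.599)^3: M 0.0645, M+2 0.2890, M+4 0.4316, M+6 0.2149 → M+4 is the base peak.
P(M+4) = C(3,2) × 0.401^1 × 0.599^2 = 3 × 0.4010 × 0.358801 = 0.431638 (base)
P(M+2) = C(3,1) × 0.401^2 × 0.599^1 = 3 × 0.160801 × 0.5990 = 0.288959
Relative intensity = 0.288959 / 0.431638 × 100 = 66.94

66.94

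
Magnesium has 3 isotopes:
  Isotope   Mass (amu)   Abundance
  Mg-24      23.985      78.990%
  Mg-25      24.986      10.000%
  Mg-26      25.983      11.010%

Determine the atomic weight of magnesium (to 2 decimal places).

24.31 amu

Average mass = Σ (abundance × isotope mass) = 0.78990 × 23.985 + 0.10000 × 24.986 + 0.11010 × 25.983
= 18.9458 + 2.4986 + 2.8607 = 24.3051 amu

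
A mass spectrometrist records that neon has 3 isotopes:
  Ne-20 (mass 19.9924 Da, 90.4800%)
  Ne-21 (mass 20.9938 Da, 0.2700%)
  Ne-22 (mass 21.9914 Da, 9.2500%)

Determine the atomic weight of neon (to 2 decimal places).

The abundance-weighted mean is 0.904800 × 19.9924 + 0.002700 × 20.9938 + 0.092500 × 21.9914
= 18.08912 + 0.05668 + 2.03420 = 20.18000 Da

20.18 Da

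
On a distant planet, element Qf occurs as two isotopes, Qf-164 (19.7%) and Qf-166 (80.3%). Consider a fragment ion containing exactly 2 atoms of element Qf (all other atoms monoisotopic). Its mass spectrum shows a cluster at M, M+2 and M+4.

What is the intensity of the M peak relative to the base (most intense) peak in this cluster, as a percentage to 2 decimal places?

(0.197 + 0.803)^2 gives M 0.0388, M+2 0.3164, M+4 0.6448; the largest is M+4.
P(M+4) = C(2,2) × 0.197^0 × 0.803^2 = 1 × 1.0000 × 0.644809 = 0.644809 (base)
P(M) = C(2,0) × 0.197^2 × 0.803^0 = 1 × 0.038809 × 1.0000 = 0.038809
Relative intensity = 0.038809 / 0.644809 × 100 = 6.02

6.02%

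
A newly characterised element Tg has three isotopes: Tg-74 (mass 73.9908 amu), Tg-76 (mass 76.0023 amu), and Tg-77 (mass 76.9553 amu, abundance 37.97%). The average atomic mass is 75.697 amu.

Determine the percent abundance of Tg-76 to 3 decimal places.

28.863%

Let x and y be the fractions of Tg-74 and Tg-76. Then x + y = 1 − 0.3797 = 0.6203 and 73.9908x + 76.0023y = 75.697 − 0.3797×76.9553 = 46.47707259.
Substituting: 73.9908x + 76.0023(0.6203 − x) = 46.47707259
(73.9908 − 76.0023)x = -0.6671541  ⇒  x = 0.33167, y = 0.28863
Tg-74: 33.167%, Tg-76: 28.863%.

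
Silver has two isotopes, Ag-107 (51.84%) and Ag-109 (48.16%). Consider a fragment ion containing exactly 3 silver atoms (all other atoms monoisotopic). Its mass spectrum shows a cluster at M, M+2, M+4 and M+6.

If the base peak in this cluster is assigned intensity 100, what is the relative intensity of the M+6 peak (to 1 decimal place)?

Term probabilities: M 0.1393, M+2 0.3883, M+4 0.3607, M+6 0.1117. Base peak = M+2.
P(M+2) = C(3,1) × 0.5184^2 × 0.4816^1 = 3 × 0.26873856 × 0.4816 = 0.388273 (base)
P(M+6) = C(3,3) × 0.5184^0 × 0.4816^3 = 1 × 1.0000 × 0.11170161 = 0.111702
Relative intensity = 0.111702 / 0.388273 × 100 = 28.8

28.8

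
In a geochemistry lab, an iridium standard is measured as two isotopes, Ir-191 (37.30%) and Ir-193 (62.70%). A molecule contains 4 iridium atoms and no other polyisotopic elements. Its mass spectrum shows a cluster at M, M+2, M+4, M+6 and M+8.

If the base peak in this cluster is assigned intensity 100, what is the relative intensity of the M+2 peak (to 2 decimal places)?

35.39

(0.3730 + 0.6270)^4 gives M 0.0194, M+2 0.1302, M+4 0.3282, M+6 0.3678, M+8 0.1546; the largest is M+6.
P(M+6) = C(4,3) × 0.3730^1 × 0.6270^3 = 4 × 0.3730 × 0.24649188 = 0.367766 (base)
P(M+2) = C(4,1) × 0.3730^3 × 0.6270^1 = 4 × 0.05189512 × 0.6270 = 0.130153
Relative intensity = 0.130153 / 0.367766 × 100 = 35.39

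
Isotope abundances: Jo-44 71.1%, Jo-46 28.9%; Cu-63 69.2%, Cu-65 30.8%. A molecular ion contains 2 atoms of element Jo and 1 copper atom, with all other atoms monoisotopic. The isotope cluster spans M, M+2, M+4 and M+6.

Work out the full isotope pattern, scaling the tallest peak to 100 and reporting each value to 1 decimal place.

79.5 : 100.0 : 41.9 : 5.8

Element Jo pattern (n=2): 0.505521 : 0.410958 : 0.083521
Copper pattern (n=1): 0.6920 : 0.3080
Convolve the two distributions (both contribute in 2-u steps):
  M: 0.505521×0.6920 = 0.349821
  M+2: 0.505521×0.3080 + 0.410958×0.6920 = 0.440083
  M+4: 0.410958×0.3080 + 0.083521×0.6920 = 0.184372
  M+6: 0.083521×0.3080 = 0.025724
Scale to base peak (0.440083) = 100: 79.5 : 100.0 : 41.9 : 5.8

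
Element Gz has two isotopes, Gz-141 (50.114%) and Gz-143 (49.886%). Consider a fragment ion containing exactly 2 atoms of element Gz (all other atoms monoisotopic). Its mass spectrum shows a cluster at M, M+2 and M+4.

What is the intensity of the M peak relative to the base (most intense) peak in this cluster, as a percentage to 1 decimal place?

Term probabilities: M 0.2511, M+2 0.5000, M+4 0.2489. Base peak = M+2.
P(M+2) = C(2,1) × 0.50114^1 × 0.49886^1 = 2 × 0.50114 × 0.49886 = 0.499997 (base)
P(M) = C(2,0) × 0.50114^2 × 0.49886^0 = 1 × 0.2511413 × 1.0000 = 0.251141
Relative intensity = 0.251141 / 0.499997 × 100 = 50.2

50.2%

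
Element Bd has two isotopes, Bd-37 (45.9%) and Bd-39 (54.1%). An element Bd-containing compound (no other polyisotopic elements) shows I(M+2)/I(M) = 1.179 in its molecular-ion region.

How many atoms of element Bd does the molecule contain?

The M+2/M ratio from n Bd atoms is n · q/p = n · 0.541/0.459.
n = 1.179 × 0.459/0.541 = 1.00 ≈ 1

1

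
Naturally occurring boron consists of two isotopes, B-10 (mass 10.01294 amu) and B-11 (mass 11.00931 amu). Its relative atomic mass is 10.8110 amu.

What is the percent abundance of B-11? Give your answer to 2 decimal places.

80.10%

With x = fraction of B-10 (so B-11 is 1 − x):
10.01294·x + 11.00931·(1 − x) = 10.8110
(10.01294 − 11.00931)·x = 10.8110 − 11.00931
x = -0.19831 / -0.99637 = 0.19903 → 19.90% B-10, 80.10% B-11.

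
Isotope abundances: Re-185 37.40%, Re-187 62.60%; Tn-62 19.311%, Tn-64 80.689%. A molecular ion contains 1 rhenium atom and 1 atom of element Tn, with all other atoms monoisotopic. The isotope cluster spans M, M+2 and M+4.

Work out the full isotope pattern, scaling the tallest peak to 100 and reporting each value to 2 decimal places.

14.30 : 83.68 : 100.00

Rhenium pattern (n=1): 0.3740 : 0.6260
Element Tn pattern (n=1): 0.19311 : 0.80689
Convolve the two distributions (both contribute in 2-u steps):
  M: 0.3740×0.19311 = 0.072223
  M+2: 0.3740×0.80689 + 0.6260×0.19311 = 0.422664
  M+4: 0.6260×0.80689 = 0.505113
Scale to base peak (0.505113) = 100: 14.30 : 83.68 : 100.00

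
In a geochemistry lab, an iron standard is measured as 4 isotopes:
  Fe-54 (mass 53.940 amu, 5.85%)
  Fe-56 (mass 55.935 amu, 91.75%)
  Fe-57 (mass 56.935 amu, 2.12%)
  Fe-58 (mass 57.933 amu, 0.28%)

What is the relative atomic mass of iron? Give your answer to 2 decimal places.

55.85 amu

Average mass = Σ (abundance × isotope mass) = 0.0585 × 53.940 + 0.9175 × 55.935 + 0.0212 × 56.935 + 0.0028 × 57.933
= 3.1555 + 51.3204 + 1.2070 + 0.1622 = 55.8451 amu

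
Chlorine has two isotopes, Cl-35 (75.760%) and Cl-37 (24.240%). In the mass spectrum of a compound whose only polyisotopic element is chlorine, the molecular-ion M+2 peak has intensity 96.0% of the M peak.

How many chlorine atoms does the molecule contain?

3

With n Cl atoms, P(M+2)/P(M) = C(n,1)·p^(n−1)q / p^n = n·q/p = n · 0.24240/0.75760.
n = 0.960 × 0.75760/0.24240 = 3.00 ≈ 3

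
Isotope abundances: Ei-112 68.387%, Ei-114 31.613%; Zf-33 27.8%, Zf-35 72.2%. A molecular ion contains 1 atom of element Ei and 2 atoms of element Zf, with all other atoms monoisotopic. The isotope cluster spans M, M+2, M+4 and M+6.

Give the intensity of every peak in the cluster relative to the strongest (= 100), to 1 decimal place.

10.9 : 61.8 : 100.0 : 34.1

Element Ei pattern (n=1): 0.68387 : 0.31613
Element Zf pattern (n=2): 0.077284 : 0.401432 : 0.521284
Convolve the two distributions (both contribute in 2-u steps):
  M: 0.68387×0.077284 = 0.052852
  M+2: 0.68387×0.401432 + 0.31613×0.077284 = 0.298959
  M+4: 0.68387×0.521284 + 0.31613×0.401432 = 0.483395
  M+6: 0.31613×0.521284 = 0.164794
Scale to base peak (0.483395) = 100: 10.9 : 61.8 : 100.0 : 34.1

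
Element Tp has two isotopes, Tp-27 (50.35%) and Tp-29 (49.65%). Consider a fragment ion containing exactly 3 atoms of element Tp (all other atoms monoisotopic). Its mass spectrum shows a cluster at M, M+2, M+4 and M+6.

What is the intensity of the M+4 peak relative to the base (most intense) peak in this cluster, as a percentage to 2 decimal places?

(0.5035 + 0.4965)^3 gives M 0.1276, M+2 0.3776, M+4 0.3724, M+6 0.1224; the largest is M+2.
P(M+2) = C(3,1) × 0.5035^2 × 0.4965^1 = 3 × 0.25351225 × 0.4965 = 0.377606 (base)
P(M+4) = C(3,2) × 0.5035^1 × 0.4965^2 = 3 × 0.5035 × 0.24651225 = 0.372357
Relative intensity = 0.372357 / 0.377606 × 100 = 98.61

98.61%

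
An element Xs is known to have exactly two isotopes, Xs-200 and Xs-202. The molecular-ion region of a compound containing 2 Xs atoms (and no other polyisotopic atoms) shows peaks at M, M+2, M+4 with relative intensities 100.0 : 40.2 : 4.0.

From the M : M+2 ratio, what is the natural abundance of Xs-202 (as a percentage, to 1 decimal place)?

Let p = fractional abundance of Xs-200. I(M+2)/I(M) = [C(2,1)·p^1·(1−p)] / p^2 = 2·(1−p)/p = 40.2/100.0 = 0.4020
(1−p)/p = 0.4020/2 = 0.2010  ⇒  p = 1/(1 + 0.2010) = 0.8326
Xs-200: 83.3%, Xs-202: 16.7%.

16.7%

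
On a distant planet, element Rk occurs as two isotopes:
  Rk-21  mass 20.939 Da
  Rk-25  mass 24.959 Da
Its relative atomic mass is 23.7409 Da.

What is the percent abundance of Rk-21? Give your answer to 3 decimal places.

Writing the weighted mean with unknown fraction x of Rk-21:
20.939·x + 24.959·(1 − x) = 23.7409
(20.939 − 24.959)·x = 23.7409 − 24.959
x = -1.2181 / -4.020 = 0.30301 → 30.301% Rk-21, 69.699% Rk-25.

30.301%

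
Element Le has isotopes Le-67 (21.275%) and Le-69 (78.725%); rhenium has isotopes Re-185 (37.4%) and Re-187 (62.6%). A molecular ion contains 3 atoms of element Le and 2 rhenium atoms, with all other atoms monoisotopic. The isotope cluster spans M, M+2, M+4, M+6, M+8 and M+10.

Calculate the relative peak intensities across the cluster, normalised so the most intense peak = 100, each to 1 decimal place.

0.4 : 5.1 : 28.5 : 77.0 : 100.0 : 49.9

Element Le pattern (n=3): 0.00962961 : 0.10689886 : 0.39556346 : 0.48790808
Rhenium pattern (n=2): 0.139876 : 0.468248 : 0.391876
Convolve the two distributions (both contribute in 2-u steps):
  M: 0.00962961×0.139876 = 0.001347
  M+2: 0.00962961×0.468248 + 0.10689886×0.139876 = 0.019462
  M+4: 0.00962961×0.391876 + 0.10689886×0.468248 + 0.39556346×0.139876 = 0.109159
  M+6: 0.10689886×0.391876 + 0.39556346×0.468248 + 0.48790808×0.139876 = 0.295360
  M+8: 0.39556346×0.391876 + 0.48790808×0.468248 = 0.383474
  M+10: 0.48790808×0.391876 = 0.191199
Scale to base peak (0.383474) = 100: 0.4 : 5.1 : 28.5 : 77.0 : 100.0 : 49.9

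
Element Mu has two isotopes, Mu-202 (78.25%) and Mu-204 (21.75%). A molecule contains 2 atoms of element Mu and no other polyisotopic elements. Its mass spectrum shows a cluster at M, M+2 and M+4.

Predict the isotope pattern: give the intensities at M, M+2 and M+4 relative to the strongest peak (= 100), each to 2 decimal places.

The 2 Mu atoms are independent, so intensities follow the terms of (0.7825 + 0.2175)^2.
P(M) = 0.7825^2 = 0.612306
P(M+2) = 2 × 0.7825^1 × 0.2175^1 = 0.340388
P(M+4) = 0.2175^2 = 0.047306
The M peak is largest (0.612306); scaling to 100 gives 100.00 : 55.59 : 7.73.

100.00 : 55.59 : 7.73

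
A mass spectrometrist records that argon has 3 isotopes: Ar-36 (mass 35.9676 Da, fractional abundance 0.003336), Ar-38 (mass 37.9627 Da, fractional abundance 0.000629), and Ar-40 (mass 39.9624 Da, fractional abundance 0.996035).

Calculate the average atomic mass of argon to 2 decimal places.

Weight each isotope mass by its fractional abundance: 0.003336 × 35.9676 + 0.000629 × 37.9627 + 0.996035 × 39.9624
= 0.11999 + 0.02388 + 39.80395 = 39.94782 Da

39.95 Da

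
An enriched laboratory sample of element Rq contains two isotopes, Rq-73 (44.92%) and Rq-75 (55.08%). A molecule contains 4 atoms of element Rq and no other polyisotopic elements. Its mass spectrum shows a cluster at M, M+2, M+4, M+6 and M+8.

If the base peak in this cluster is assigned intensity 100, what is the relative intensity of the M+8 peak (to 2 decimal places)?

25.06

Term probabilities: M 0.0407, M+2 0.1997, M+4 0.3673, M+6 0.3002, M+8 0.0920. Base peak = M+4.
P(M+4) = C(4,2) × 0.4492^2 × 0.5508^2 = 6 × 0.20178064 × 0.30338064 = 0.367298 (base)
P(M+8) = C(4,4) × 0.4492^0 × 0.5508^4 = 1 × 1.0000 × 0.09203981 = 0.092040
Relative intensity = 0.092040 / 0.367298 × 100 = 25.06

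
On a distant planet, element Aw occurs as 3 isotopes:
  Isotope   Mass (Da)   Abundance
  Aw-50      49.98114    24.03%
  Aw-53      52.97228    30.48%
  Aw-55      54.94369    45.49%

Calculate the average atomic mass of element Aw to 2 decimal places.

53.15 Da

Weight each isotope mass by its fractional abundance: 0.2403 × 49.98114 + 0.3048 × 52.97228 + 0.4549 × 54.94369
= 12.010468 + 16.145951 + 24.993885 = 53.150304 Da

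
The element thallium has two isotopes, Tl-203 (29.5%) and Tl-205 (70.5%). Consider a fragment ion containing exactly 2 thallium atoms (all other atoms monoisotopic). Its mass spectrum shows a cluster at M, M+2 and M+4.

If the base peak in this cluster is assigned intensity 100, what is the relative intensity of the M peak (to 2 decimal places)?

(0.295 + 0.705)^2 gives M 0.0870, M+2 0.4160, M+4 0.4970; the largest is M+4.
P(M+4) = C(2,2) × 0.295^0 × 0.705^2 = 1 × 1.0000 × 0.497025 = 0.497025 (base)
P(M) = C(2,0) × 0.295^2 × 0.705^0 = 1 × 0.087025 × 1.0000 = 0.087025
Relative intensity = 0.087025 / 0.497025 × 100 = 17.51

17.51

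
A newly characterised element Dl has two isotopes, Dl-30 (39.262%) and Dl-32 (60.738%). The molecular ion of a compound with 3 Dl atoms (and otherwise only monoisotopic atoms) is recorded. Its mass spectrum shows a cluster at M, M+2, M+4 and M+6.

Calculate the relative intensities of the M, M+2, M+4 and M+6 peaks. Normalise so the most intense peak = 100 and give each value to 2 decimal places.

13.93 : 64.64 : 100.00 : 51.57

Each Dl atom is independently Dl-30 (p = 0.39262) or Dl-32 (q = 0.60738); the cluster is the binomial expansion (p + q)^3.
P(M) = 0.39262^3 = 0.060523
P(M+2) = 3 × 0.39262^2 × 0.60738^1 = 0.280884
P(M+4) = 3 × 0.39262^1 × 0.60738^2 = 0.434525
P(M+6) = 0.60738^3 = 0.224069
The M+4 peak is largest (0.434525); scaling to 100 gives 13.93 : 64.64 : 100.00 : 51.57.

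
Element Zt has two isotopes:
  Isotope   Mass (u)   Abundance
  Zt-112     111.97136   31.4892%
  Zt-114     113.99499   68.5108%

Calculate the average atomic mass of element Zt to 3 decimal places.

Ar = Σ fᵢ·mᵢ = 0.314892 × 111.97136 + 0.685108 × 113.99499
= 35.258885 + 78.098880 = 113.357765 u

113.358 u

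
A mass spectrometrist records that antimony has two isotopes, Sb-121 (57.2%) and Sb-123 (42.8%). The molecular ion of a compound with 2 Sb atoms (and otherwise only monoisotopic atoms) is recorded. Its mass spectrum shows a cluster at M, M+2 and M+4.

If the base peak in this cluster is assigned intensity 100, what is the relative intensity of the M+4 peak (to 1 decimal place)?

(0.572 + 0.428)^2 gives M 0.3272, M+2 0.4896, M+4 0.1832; the largest is M+2.
P(M+2) = C(2,1) × 0.572^1 × 0.428^1 = 2 × 0.5720 × 0.4280 = 0.489632 (base)
P(M+4) = C(2,2) × 0.572^0 × 0.428^2 = 1 × 1.0000 × 0.183184 = 0.183184
Relative intensity = 0.183184 / 0.489632 × 100 = 37.4

37.4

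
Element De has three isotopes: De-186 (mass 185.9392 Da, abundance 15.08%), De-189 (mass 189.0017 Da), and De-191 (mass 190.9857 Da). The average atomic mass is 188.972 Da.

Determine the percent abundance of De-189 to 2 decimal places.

63.14%

Let x and y be the fractions of De-189 and De-191. Then x + y = 1 − 0.1508 = 0.8492 and 189.0017x + 190.9857y = 188.972 − 0.1508×185.9392 = 160.93236864.
Substituting: 189.0017x + 190.9857(0.8492 − x) = 160.93236864
(189.0017 − 190.9857)x = -1.2526878  ⇒  x = 0.63140, y = 0.21780
De-189: 63.14%, De-191: 21.78%.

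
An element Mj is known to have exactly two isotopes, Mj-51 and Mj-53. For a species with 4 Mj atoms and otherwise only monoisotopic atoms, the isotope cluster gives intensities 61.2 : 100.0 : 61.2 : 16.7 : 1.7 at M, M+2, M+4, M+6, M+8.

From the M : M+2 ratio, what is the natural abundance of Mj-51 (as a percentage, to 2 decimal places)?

71.00%

If p is the fraction of Mj that is Mj-51, then I(M+2)/I(M) = [C(4,1)·p^3·(1−p)] / p^4 = 4·(1−p)/p = 100.0/61.2 = 1.6340
(1−p)/p = 1.6340/4 = 0.4085  ⇒  p = 1/(1 + 0.4085) = 0.7100
Mj-51: 71.00%, Mj-53: 29.00%.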